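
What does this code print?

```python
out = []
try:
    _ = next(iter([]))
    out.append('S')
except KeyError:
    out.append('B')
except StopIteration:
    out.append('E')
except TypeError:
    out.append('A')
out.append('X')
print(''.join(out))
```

Execution trace: 'E' (except StopIteration) → 'X' (after the try/except). Output: EX

Answer: EX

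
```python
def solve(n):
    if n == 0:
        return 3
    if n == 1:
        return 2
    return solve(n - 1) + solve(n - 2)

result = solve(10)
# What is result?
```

Build up from base cases: solve(0)=3, solve(1)=2, solve(2)=5, solve(3)=7, solve(4)=12, solve(5)=19, solve(6)=31, ..., solve(10)=212

Answer: 212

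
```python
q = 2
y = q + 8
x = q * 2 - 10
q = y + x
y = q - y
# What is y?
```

Trace:
`q = 2` → q = 2
`y = q + 8` → y = 10
`x = q * 2 - 10` → x = -6
`q = y + x` → q = 4
`y = q - y` → y = -6
So y = -6

Answer: -6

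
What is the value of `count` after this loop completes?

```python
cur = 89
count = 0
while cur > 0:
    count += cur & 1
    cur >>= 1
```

Count set bits in 89 (binary: 0b1011001)
`count` takes the values: 0 → 1 → 2 → 3 → 4

Answer: 4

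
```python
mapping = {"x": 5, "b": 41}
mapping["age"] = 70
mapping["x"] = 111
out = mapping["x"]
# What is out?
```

Trace:
`mapping = {"x": 5, "b": 41}` → mapping = {'x': 5, 'b': 41}
`mapping["age"] = 70` → mapping = {'x': 5, 'b': 41, 'age': 70}
`mapping["x"] = 111` → mapping = {'x': 111, 'b': 41, 'age': 70}
`out = mapping["x"]` → out = 111
So out = 111

Answer: 111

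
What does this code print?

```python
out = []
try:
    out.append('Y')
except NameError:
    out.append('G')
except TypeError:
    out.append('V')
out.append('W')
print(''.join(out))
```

Execution trace: 'Y' (try body, no exception) → 'W' (after the try/except). Output: YW

Answer: YW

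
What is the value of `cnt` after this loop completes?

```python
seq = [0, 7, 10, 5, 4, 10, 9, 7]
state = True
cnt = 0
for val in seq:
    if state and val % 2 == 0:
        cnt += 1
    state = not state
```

Count even values at even positions
`cnt` takes the values: 0 → 1 → 2 → 3

Answer: 3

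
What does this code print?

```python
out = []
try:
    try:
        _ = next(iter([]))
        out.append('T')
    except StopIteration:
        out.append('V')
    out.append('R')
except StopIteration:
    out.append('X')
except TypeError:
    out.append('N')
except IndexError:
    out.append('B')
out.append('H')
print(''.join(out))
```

Execution trace: 'V' (inner except StopIteration) → 'R' (try body, no exception) → 'H' (after the try/except). Output: VRH

Answer: VRH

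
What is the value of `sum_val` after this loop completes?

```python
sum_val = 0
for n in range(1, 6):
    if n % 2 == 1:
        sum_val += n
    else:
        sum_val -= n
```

Add odd, subtract even
`sum_val` takes the values: 0 → 1 → -1 → 2 → -2 → 3

Answer: 3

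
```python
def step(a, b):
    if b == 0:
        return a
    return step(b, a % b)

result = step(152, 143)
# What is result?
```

step(152, 143) -> step(143, 9) -> step(9, 8) -> step(8, 1) -> step(1, 0) -> 1

Answer: 1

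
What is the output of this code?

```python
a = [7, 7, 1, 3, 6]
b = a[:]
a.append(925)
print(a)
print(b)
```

Key concept: slice [:] creates copy.
Step by step:
`a = [7, 7, 1, 3, 6]` → a = [7, 7, 1, 3, 6]
`b = a[:]` → b = [7, 7, 1, 3, 6]
`a.append(925)` → a = [7, 7, 1, 3, 6, 925]
`print(a)` → prints [7, 7, 1, 3, 6, 925]
`print(b)` → prints [7, 7, 1, 3, 6]

Answer:
[7, 7, 1, 3, 6, 925]
[7, 7, 1, 3, 6]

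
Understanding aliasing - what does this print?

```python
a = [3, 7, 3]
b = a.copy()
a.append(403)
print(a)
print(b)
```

Key concept: list.copy() creates independent copy.
Step by step:
`a = [3, 7, 3]` → a = [3, 7, 3]
`b = a.copy()` → b = [3, 7, 3]
`a.append(403)` → a = [3, 7, 3, 403]
`print(a)` → prints [3, 7, 3, 403]
`print(b)` → prints [3, 7, 3]

Answer:
[3, 7, 3, 403]
[3, 7, 3]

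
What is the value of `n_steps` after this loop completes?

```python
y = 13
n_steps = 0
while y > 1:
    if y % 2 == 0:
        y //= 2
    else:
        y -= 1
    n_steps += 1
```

Steps to reduce 13 to 1
`n_steps` takes the values: 0 → 1 → 2 → 3 → 4 → 5

Answer: 5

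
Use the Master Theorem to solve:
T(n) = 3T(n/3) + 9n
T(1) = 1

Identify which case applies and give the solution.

a=3, b=3, f(n)=9n. log_3(3) = 1. Since c=1 = 1, Case 2 applies: T(n) = Θ(n^log_b(a) · log n) = O(n log n).

Answer: O(n log n) - Case 2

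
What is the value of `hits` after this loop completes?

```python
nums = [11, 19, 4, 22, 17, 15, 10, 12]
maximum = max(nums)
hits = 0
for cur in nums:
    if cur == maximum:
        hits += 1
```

Count of max value 22 in [11, 19, 4, 22, 17, 15, 10, 12]
`hits` takes the values: 0 → 1

Answer: 1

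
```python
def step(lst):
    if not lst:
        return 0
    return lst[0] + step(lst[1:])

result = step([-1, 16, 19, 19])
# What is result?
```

(-1) + 16 + 19 + 19 + 0 = 53

Answer: 53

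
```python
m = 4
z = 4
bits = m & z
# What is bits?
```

Trace:
`m = 4` → m = 4
`z = 4` → z = 4
`bits = m & z` → bits = 4
So bits = 4

Answer: 4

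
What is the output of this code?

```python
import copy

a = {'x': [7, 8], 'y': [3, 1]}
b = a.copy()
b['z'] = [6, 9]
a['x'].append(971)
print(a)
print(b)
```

Key concept: shallow copy of dict with mutable values.
Step by step:
`a = {'x': [7, 8], 'y': [3, 1]}` → a = {'x': [7, 8], 'y': [3, 1]}
`b = a.copy()` → b = {'x': [7, 8], 'y': [3, 1]}
`b['z'] = [6, 9]` → b = {'x': [7, 8], 'y': [3, 1], 'z': [6, 9]}
`a['x'].append(971)` → a = {'x': [7, 8, 971], 'y': [3, 1]}; b = {'x': [7, 8, 971], 'y': [3, 1], 'z': [6, 9]}
`print(a)` → prints {'x': [7, 8, 971], 'y': [3, 1]}
`print(b)` → prints {'x': [7, 8, 971], 'y': [3, 1], 'z': [6, 9]}

Answer:
{'x': [7, 8, 971], 'y': [3, 1]}
{'x': [7, 8, 971], 'y': [3, 1], 'z': [6, 9]}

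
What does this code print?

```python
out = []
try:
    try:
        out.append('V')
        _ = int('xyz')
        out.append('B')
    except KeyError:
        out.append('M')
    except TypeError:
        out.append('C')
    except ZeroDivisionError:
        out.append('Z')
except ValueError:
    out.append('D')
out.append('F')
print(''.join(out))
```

Execution trace: 'V' (try body) → 'D' (outer except ValueError) → 'F' (after the try/except). Output: VDF

Answer: VDF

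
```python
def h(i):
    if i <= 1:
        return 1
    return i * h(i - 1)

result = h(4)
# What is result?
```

h(4) = 4 * 3 * 2 * 1 = 24

Answer: 24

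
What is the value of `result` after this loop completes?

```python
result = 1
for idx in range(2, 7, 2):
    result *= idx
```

Product of even numbers 2 to 6
`result` takes the values: 1 → 2 → 8 → 48

Answer: 48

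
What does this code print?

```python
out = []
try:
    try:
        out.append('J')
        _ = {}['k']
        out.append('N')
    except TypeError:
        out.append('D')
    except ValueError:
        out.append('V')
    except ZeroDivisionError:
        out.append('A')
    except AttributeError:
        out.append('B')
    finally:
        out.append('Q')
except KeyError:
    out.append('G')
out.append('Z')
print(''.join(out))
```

Execution trace: 'J' (try body) → 'Q' (finally) → 'G' (outer except KeyError) → 'Z' (after the try/except). Output: JQGZ

Answer: JQGZ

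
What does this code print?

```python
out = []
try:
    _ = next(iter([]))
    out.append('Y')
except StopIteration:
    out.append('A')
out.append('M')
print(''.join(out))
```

Execution trace: 'A' (except StopIteration) → 'M' (after the try/except). Output: AM

Answer: AM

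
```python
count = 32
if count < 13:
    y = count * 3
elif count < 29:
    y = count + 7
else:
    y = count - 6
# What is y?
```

Trace:
`count = 32` → count = 32
`if count < 13: ...` → count < 13 is False, count < 29 is False, take else branch → y = 26
So y = 26

Answer: 26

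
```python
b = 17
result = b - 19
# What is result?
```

Trace:
`b = 17` → b = 17
`result = b - 19` → result = -2
So result = -2

Answer: -2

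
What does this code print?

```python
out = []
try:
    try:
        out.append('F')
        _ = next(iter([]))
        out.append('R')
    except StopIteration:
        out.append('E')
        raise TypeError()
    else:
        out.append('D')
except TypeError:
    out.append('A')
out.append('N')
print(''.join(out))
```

Execution trace: 'F' (inner try body) → 'E' (inner except StopIteration) → 'A' (outer except TypeError) → 'N' (after the try/except). Output: FEAN

Answer: FEAN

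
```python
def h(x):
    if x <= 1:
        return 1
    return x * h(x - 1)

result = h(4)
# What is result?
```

h(4) = 4 * 3 * 2 * 1 = 24

Answer: 24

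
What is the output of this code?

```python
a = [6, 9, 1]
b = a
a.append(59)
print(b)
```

Key concept: basic list aliasing.
Step by step:
`a = [6, 9, 1]` → a = [6, 9, 1]
`b = a` → b = [6, 9, 1] (same object as a)
`a.append(59)` → a = [6, 9, 1, 59] (same object as b); b = [6, 9, 1, 59] (same object as a)
`print(b)` → prints [6, 9, 1, 59]

Answer: [6, 9, 1, 59]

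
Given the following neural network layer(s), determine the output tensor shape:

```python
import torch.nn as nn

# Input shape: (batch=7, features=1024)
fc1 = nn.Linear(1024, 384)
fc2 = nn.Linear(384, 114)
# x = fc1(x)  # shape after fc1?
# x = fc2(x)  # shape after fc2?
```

Input: (7, 1024) -> after fc1: (7, 384) -> Output: (7, 114)

Answer: (7, 114)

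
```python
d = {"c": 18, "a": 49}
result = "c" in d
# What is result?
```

Trace:
`d = {"c": 18, "a": 49}` → d = {'c': 18, 'a': 49}
`result = "c" in d` → result = True
So result = True

Answer: True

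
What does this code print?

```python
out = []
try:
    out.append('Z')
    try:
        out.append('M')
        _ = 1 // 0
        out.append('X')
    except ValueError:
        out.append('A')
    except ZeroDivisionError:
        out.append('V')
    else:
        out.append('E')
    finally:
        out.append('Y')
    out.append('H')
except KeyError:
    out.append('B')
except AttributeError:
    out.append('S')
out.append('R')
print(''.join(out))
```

Execution trace: 'Z' (try body) → 'M' (inner try body) → 'V' (inner except ZeroDivisionError) → 'Y' (inner finally) → 'H' (try body, no exception) → 'R' (after the try/except). Output: ZMVYHR

Answer: ZMVYHR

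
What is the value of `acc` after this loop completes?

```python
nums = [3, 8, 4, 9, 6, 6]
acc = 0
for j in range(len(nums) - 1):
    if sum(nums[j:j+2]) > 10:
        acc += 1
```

Count windows with sum > 10
`acc` takes the values: 0 → 1 → 2 → 3 → 4 → 5

Answer: 5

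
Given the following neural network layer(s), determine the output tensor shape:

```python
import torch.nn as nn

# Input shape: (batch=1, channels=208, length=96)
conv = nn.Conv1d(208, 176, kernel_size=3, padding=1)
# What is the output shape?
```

Input: (1, 208, 96) -> Output: (1, 176, 96)

Answer: (1, 176, 96)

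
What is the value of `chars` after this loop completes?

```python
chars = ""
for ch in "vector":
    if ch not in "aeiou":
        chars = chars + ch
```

Remove vowels from 'vector'
`chars` takes the values: "" → "v" → "vc" → "vct" → "vctr"

Answer: "vctr"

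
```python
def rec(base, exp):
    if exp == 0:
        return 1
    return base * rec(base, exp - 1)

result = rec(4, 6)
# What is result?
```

rec(4, 6) = 4 * 4 * 4 * 4 * 4 * 4 = 4096

Answer: 4096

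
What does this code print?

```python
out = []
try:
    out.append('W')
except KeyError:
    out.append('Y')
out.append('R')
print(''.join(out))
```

Execution trace: 'W' (try body, no exception) → 'R' (after the try/except). Output: WR

Answer: WR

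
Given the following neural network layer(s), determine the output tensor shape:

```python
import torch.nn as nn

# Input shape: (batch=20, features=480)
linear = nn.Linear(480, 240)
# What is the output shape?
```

Input: (20, 480) -> Output: (20, 240)

Answer: (20, 240)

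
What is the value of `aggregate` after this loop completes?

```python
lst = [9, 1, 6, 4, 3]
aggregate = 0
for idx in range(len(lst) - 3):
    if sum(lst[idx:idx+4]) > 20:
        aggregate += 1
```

Count windows with sum > 20
`aggregate` takes the values: 0

Answer: 0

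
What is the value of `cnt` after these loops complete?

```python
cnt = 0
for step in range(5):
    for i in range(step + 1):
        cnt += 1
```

Triangle: 1 + 2 + ... + 5
`cnt` takes the values: 0 → 1 → 2 → 3 → 4 → 5 → 6 → 7 → 8 → 9 → 10 → 11 → 12 → 13 → 14 → 15

Answer: 15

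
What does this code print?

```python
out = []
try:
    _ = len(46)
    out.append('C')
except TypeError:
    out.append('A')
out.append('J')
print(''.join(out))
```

Execution trace: 'A' (except TypeError) → 'J' (after the try/except). Output: AJ

Answer: AJ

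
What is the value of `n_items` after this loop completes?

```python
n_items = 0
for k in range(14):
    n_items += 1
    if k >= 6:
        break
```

Loop breaks when k reaches 6, n_items is 7
`n_items` takes the values: 0 → 1 → 2 → 3 → 4 → 5 → 6 → 7

Answer: 7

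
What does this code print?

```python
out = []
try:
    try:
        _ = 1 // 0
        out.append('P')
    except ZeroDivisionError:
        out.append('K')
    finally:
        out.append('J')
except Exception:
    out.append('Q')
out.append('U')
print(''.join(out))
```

Execution trace: 'K' (inner except ZeroDivisionError) → 'J' (inner finally) → 'U' (after the try/except). Output: KJU

Answer: KJU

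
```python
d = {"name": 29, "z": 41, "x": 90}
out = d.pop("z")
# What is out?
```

Trace:
`d = {"name": 29, "z": 41, "x": 90}` → d = {'name': 29, 'z': 41, 'x': 90}
`out = d.pop("z")` → d = {'name': 29, 'x': 90}; out = 41
So out = 41

Answer: 41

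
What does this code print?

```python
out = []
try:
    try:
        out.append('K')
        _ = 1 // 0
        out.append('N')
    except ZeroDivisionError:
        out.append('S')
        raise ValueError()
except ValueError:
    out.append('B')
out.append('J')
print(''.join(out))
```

Execution trace: 'K' (inner try body) → 'S' (inner except ZeroDivisionError) → 'B' (outer except ValueError) → 'J' (after the try/except). Output: KSBJ

Answer: KSBJ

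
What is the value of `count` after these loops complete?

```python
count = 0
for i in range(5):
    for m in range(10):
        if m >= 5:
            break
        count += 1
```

Inner breaks at 5, outer runs 5 times
`count` takes the values: 0 → 1 → 2 → 3 → 4 → 5 → 6 → 7 → 8 → 9 → 10 → 11 → 12 → 13 → 14 → 15 → 16 → 17 → 18 → 19 → 20 → 21 → 22 → 23 → 24 → 25

Answer: 25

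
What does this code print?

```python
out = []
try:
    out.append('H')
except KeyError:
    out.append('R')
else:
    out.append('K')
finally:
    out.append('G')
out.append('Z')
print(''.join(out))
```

Execution trace: 'H' (try body, no exception) → 'K' (else) → 'G' (finally) → 'Z' (after the try/except). Output: HKGZ

Answer: HKGZ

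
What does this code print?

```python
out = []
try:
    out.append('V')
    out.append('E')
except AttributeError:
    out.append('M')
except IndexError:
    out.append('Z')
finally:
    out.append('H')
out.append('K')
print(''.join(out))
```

Execution trace: 'V' (try body) → 'E' (try body, no exception) → 'H' (finally) → 'K' (after the try/except). Output: VEHK

Answer: VEHK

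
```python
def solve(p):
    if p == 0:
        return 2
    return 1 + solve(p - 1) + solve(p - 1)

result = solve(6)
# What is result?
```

solve(p) = 1 + 2·solve(p-1), solve(0)=2. Closed form: (2+1)·2^6 - 1 = 191.

Answer: 191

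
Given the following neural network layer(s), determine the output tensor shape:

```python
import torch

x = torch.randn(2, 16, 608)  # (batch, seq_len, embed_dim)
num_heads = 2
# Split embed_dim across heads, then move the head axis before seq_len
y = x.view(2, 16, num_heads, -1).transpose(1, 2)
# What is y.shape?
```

Input: (2, 16, 608) -> head_dim = 608 // 2 = 304; after view: (2, 16, 2, 304) -> after transpose(1, 2): (2, 2, 16, 304) -> Output: (2, 2, 16, 304)

Answer: (2, 2, 16, 304)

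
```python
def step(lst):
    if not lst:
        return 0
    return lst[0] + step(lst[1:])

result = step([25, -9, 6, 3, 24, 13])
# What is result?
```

25 + (-9) + 6 + 3 + 24 + 13 + 0 = 62

Answer: 62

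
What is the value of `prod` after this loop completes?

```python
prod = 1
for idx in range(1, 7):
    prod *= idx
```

6! = 720
`prod` takes the values: 1 → 2 → 6 → 24 → 120 → 720

Answer: 720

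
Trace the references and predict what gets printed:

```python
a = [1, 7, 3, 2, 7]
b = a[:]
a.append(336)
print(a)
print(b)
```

Key concept: slice [:] creates copy.
Step by step:
`a = [1, 7, 3, 2, 7]` → a = [1, 7, 3, 2, 7]
`b = a[:]` → b = [1, 7, 3, 2, 7]
`a.append(336)` → a = [1, 7, 3, 2, 7, 336]
`print(a)` → prints [1, 7, 3, 2, 7, 336]
`print(b)` → prints [1, 7, 3, 2, 7]

Answer:
[1, 7, 3, 2, 7, 336]
[1, 7, 3, 2, 7]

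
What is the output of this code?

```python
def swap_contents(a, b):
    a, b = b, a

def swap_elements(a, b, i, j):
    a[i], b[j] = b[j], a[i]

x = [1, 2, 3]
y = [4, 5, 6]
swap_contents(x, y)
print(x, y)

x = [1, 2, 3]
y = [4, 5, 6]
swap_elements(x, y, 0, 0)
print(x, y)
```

Key concept: parameter rebinding vs mutation.
Step by step:
`x = [1, 2, 3]` → x = [1, 2, 3]
`y = [4, 5, 6]` → y = [4, 5, 6]
`swap_contents(x, y)` → no visible change to tracked variables
`print(x, y)` → prints [1, 2, 3] [4, 5, 6]
`x = [1, 2, 3]` → x = [1, 2, 3]
`y = [4, 5, 6]` → y = [4, 5, 6]
`swap_elements(x, y, 0, 0)` → x = [4, 2, 3]; y = [1, 5, 6]
`print(x, y)` → prints [4, 2, 3] [1, 5, 6]

Answer:
[1, 2, 3] [4, 5, 6]
[4, 2, 3] [1, 5, 6]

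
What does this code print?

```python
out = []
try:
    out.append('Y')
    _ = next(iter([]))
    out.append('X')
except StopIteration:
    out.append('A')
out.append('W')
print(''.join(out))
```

Execution trace: 'Y' (try body) → 'A' (except StopIteration) → 'W' (after the try/except). Output: YAW

Answer: YAW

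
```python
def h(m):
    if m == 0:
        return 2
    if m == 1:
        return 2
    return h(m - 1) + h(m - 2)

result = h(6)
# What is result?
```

Build up from base cases: h(0)=2, h(1)=2, h(2)=4, h(3)=6, h(4)=10, h(5)=16, h(6)=26

Answer: 26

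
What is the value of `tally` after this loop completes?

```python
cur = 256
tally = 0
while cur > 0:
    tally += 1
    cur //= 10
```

Count digits by repeated division by 10
`tally` takes the values: 0 → 1 → 2 → 3

Answer: 3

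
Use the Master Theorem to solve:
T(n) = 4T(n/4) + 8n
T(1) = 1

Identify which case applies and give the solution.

a=4, b=4, f(n)=8n. log_4(4) = 1. Since c=1 = 1, Case 2 applies: T(n) = Θ(n^log_b(a) · log n) = O(n log n).

Answer: O(n log n) - Case 2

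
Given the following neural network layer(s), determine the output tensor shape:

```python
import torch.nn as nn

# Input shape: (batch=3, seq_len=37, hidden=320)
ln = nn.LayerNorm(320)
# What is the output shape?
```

Input: (3, 37, 320) -> Output: (3, 37, 320)

Answer: (3, 37, 320)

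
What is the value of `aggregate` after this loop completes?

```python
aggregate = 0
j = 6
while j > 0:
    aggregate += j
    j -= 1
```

Sum 6 down to 1
`aggregate` takes the values: 0 → 6 → 11 → 15 → 18 → 20 → 21

Answer: 21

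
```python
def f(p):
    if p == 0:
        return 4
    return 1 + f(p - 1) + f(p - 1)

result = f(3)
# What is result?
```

f(p) = 1 + 2·f(p-1), f(0)=4. Closed form: (4+1)·2^3 - 1 = 39.

Answer: 39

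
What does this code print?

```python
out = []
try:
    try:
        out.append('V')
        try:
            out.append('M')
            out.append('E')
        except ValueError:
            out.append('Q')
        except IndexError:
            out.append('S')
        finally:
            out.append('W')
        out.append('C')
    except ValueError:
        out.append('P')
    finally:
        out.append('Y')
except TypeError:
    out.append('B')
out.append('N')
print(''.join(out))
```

Execution trace: 'V' (try body) → 'M' (inner try body) → 'E' (inner try body, no exception) → 'W' (inner finally) → 'C' (try body, no exception) → 'Y' (finally) → 'N' (after the try/except). Output: VMEWCYN

Answer: VMEWCYN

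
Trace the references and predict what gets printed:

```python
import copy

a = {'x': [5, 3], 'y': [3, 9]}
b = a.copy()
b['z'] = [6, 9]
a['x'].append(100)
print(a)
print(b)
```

Key concept: shallow copy of dict with mutable values.
Step by step:
`a = {'x': [5, 3], 'y': [3, 9]}` → a = {'x': [5, 3], 'y': [3, 9]}
`b = a.copy()` → b = {'x': [5, 3], 'y': [3, 9]}
`b['z'] = [6, 9]` → b = {'x': [5, 3], 'y': [3, 9], 'z': [6, 9]}
`a['x'].append(100)` → a = {'x': [5, 3, 100], 'y': [3, 9]}; b = {'x': [5, 3, 100], 'y': [3, 9], 'z': [6, 9]}
`print(a)` → prints {'x': [5, 3, 100], 'y': [3, 9]}
`print(b)` → prints {'x': [5, 3, 100], 'y': [3, 9], 'z': [6, 9]}

Answer:
{'x': [5, 3, 100], 'y': [3, 9]}
{'x': [5, 3, 100], 'y': [3, 9], 'z': [6, 9]}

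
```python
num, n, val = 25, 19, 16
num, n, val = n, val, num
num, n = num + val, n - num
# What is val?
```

Trace:
`num, n, val = 25, 19, 16` → num = 25; n = 19; val = 16
`num, n, val = n, val, num` → num = 19; n = 16; val = 25
`num, n = num + val, n - num` → num = 44; n = -3
So val = 25

Answer: 25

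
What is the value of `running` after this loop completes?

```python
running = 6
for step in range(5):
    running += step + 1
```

Start at 6, add 1 to 5 = 21
`running` takes the values: 6 → 7 → 9 → 12 → 16 → 21

Answer: 21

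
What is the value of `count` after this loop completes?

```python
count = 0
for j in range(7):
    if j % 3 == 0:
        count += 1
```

Count numbers divisible by 3 in range(7)
`count` takes the values: 0 → 1 → 2 → 3

Answer: 3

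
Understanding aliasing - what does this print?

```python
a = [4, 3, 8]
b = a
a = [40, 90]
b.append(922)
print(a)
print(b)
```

Key concept: rebinding vs mutation: a is rebound to a new list, b still points at the original.
Step by step:
`a = [4, 3, 8]` → a = [4, 3, 8]
`b = a` → b = [4, 3, 8] (same object as a)
`a = [40, 90]` → a = [40, 90]
`b.append(922)` → b = [4, 3, 8, 922]
`print(a)` → prints [40, 90]
`print(b)` → prints [4, 3, 8, 922]

Answer:
[40, 90]
[4, 3, 8, 922]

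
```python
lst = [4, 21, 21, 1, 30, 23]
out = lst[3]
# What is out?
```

Trace:
`lst = [4, 21, 21, 1, 30, 23]` → lst = [4, 21, 21, 1, 30, 23]
`out = lst[3]` → out = 1
So out = 1

Answer: 1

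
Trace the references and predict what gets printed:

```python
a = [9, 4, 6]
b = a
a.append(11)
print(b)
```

Key concept: basic list aliasing.
Step by step:
`a = [9, 4, 6]` → a = [9, 4, 6]
`b = a` → b = [9, 4, 6] (same object as a)
`a.append(11)` → a = [9, 4, 6, 11] (same object as b); b = [9, 4, 6, 11] (same object as a)
`print(b)` → prints [9, 4, 6, 11]

Answer: [9, 4, 6, 11]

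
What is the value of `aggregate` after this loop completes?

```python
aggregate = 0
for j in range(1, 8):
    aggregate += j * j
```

Sum of squares 1² to 7² = 140
`aggregate` takes the values: 0 → 1 → 5 → 14 → 30 → 55 → 91 → 140

Answer: 140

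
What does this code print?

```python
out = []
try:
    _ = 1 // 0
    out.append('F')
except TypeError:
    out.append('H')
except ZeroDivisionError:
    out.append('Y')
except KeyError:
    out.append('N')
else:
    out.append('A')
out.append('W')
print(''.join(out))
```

Execution trace: 'Y' (except ZeroDivisionError) → 'W' (after the try/except). Output: YW

Answer: YW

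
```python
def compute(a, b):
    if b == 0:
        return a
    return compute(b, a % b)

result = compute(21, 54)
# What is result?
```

compute(21, 54) -> compute(54, 21) -> compute(21, 12) -> compute(12, 9) -> compute(9, 3) -> compute(3, 0) -> 3

Answer: 3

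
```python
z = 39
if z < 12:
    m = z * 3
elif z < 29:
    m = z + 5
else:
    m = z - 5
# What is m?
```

Trace:
`z = 39` → z = 39
`if z < 12: ...` → z < 12 is False, z < 29 is False, take else branch → m = 34
So m = 34

Answer: 34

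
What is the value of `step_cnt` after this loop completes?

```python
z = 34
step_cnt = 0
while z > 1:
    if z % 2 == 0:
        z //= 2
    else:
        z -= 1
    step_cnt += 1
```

Steps to reduce 34 to 1
`step_cnt` takes the values: 0 → 1 → 2 → 3 → 4 → 5 → 6

Answer: 6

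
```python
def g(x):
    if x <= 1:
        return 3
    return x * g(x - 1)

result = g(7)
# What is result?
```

g(7) = 7 * 6 * 5 * 4 * 3 * 2 * 3 = 15120

Answer: 15120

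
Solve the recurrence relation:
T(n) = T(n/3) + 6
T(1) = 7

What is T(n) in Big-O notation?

Each step divides n by 3 and adds 6. After log_3(n) steps we reach T(1)=7. So T(n) = 6·log_3(n) + 7 = O(log n).

Answer: O(log n)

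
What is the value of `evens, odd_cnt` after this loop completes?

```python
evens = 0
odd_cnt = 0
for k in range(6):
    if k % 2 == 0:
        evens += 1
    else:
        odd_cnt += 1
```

Count evens and odds in range(6)
`evens, odd_cnt` takes the values: (0, 0) → (1, 0) → (1, 1) → (2, 1) → (2, 2) → (3, 2) → (3, 3)

Answer: 3, 3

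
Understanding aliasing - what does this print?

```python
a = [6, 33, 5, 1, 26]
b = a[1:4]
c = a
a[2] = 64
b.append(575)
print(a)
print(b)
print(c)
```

Key concept: slice vs alias.
Step by step:
`a = [6, 33, 5, 1, 26]` → a = [6, 33, 5, 1, 26]
`b = a[1:4]` → b = [33, 5, 1]
`c = a` → c = [6, 33, 5, 1, 26] (same object as a)
`a[2] = 64` → a = [6, 33, 64, 1, 26] (same object as c); c = [6, 33, 64, 1, 26] (same object as a)
`b.append(575)` → b = [33, 5, 1, 575]
`print(a)` → prints [6, 33, 64, 1, 26]
`print(b)` → prints [33, 5, 1, 575]
`print(c)` → prints [6, 33, 64, 1, 26]

Answer:
[6, 33, 64, 1, 26]
[33, 5, 1, 575]
[6, 33, 64, 1, 26]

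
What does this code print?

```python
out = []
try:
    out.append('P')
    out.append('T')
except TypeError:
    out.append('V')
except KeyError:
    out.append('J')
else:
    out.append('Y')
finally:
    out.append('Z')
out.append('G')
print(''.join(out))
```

Execution trace: 'P' (try body) → 'T' (try body, no exception) → 'Y' (else) → 'Z' (finally) → 'G' (after the try/except). Output: PTYZG

Answer: PTYZG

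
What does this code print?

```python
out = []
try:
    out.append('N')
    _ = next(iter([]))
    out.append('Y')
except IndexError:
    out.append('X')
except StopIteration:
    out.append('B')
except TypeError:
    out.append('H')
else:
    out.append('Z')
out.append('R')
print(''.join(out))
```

Execution trace: 'N' (try body) → 'B' (except StopIteration) → 'R' (after the try/except). Output: NBR

Answer: NBR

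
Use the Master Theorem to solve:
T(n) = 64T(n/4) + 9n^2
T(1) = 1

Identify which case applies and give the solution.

a=64, b=4, f(n)=9n^2. log_4(64) = 3. Since c=2 < 3, Case 1 applies: T(n) = Θ(n^log_b(a)) = O(n^3).

Answer: O(n^3) - Case 1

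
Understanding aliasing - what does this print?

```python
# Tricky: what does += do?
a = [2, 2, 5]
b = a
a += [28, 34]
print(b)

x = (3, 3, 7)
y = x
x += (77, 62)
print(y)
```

Key concept: += behavior differs for mutable vs immutable.
Step by step:
`a = [2, 2, 5]` → a = [2, 2, 5]
`b = a` → b = [2, 2, 5] (same object as a)
`a += [28, 34]` → a = [2, 2, 5, 28, 34] (same object as b); b = [2, 2, 5, 28, 34] (same object as a)
`print(b)` → prints [2, 2, 5, 28, 34]
`x = (3, 3, 7)` → x = (3, 3, 7)
`y = x` → y = (3, 3, 7)
`x += (77, 62)` → x = (3, 3, 7, 77, 62)
`print(y)` → prints (3, 3, 7)

Answer:
[2, 2, 5, 28, 34]
(3, 3, 7)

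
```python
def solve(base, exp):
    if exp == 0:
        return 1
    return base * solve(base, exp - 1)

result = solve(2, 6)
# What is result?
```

solve(2, 6) = 2 * 2 * 2 * 2 * 2 * 2 = 64

Answer: 64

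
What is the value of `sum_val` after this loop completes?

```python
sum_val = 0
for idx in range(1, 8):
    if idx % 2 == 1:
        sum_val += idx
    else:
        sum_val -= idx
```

Add odd, subtract even
`sum_val` takes the values: 0 → 1 → -1 → 2 → -2 → 3 → -3 → 4

Answer: 4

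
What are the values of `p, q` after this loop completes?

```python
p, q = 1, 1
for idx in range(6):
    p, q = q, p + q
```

Fibonacci: after 6 iterations
`p, q` takes the values: (1, 1) → (1, 2) → (2, 3) → (3, 5) → (5, 8) → (8, 13) → (13, 21)

Answer: 13, 21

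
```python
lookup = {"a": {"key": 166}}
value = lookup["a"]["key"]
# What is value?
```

Trace:
`lookup = {"a": {"key": 166}}` → lookup = {'a': {'key': 166}}
`value = lookup["a"]["key"]` → value = 166
So value = 166

Answer: 166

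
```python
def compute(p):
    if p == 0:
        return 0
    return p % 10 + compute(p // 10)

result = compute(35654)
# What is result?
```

Sum of digits of 35654: 4 + 5 + 6 + 5 + 3 = 23

Answer: 23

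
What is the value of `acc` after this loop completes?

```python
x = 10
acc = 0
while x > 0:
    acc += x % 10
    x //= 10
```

Sum digits of 10
`acc` takes the values: 0 → 1

Answer: 1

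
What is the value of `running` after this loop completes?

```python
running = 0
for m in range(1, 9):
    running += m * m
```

Sum of squares 1² to 8² = 204
`running` takes the values: 0 → 1 → 5 → 14 → 30 → 55 → 91 → 140 → 204

Answer: 204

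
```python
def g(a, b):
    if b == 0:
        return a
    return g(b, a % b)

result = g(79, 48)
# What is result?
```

g(79, 48) -> g(48, 31) -> g(31, 17) -> g(17, 14) -> g(14, 3) -> g(3, 2) -> g(2, 1) -> g(1, 0) -> 1

Answer: 1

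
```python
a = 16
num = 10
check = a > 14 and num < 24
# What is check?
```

Trace:
`a = 16` → a = 16
`num = 10` → num = 10
`check = a > 14 and num < 24` → check = True
So check = True

Answer: True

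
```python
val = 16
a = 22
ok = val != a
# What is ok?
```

Trace:
`val = 16` → val = 16
`a = 22` → a = 22
`ok = val != a` → ok = True
So ok = True

Answer: True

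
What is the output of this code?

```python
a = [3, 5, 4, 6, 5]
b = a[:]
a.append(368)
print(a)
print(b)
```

Key concept: slice [:] creates copy.
Step by step:
`a = [3, 5, 4, 6, 5]` → a = [3, 5, 4, 6, 5]
`b = a[:]` → b = [3, 5, 4, 6, 5]
`a.append(368)` → a = [3, 5, 4, 6, 5, 368]
`print(a)` → prints [3, 5, 4, 6, 5, 368]
`print(b)` → prints [3, 5, 4, 6, 5]

Answer:
[3, 5, 4, 6, 5, 368]
[3, 5, 4, 6, 5]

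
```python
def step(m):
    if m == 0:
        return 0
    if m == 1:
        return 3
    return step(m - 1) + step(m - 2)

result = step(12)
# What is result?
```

Build up from base cases: step(0)=0, step(1)=3, step(2)=3, step(3)=6, step(4)=9, step(5)=15, step(6)=24, ..., step(12)=432

Answer: 432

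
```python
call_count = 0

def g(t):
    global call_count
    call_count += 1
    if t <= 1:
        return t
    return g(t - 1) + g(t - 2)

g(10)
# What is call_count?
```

Calls(t) = 1 + Calls(t-1) + Calls(t-2); Calls(0)=Calls(1)=1. For t=10 this gives 177.

Answer: 177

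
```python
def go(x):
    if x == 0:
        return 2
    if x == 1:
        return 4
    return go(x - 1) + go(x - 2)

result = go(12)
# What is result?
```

Build up from base cases: go(0)=2, go(1)=4, go(2)=6, go(3)=10, go(4)=16, go(5)=26, go(6)=42, ..., go(12)=754

Answer: 754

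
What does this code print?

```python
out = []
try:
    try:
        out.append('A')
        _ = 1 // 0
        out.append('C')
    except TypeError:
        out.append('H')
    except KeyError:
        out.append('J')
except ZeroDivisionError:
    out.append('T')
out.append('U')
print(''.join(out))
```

Execution trace: 'A' (try body) → 'T' (outer except ZeroDivisionError) → 'U' (after the try/except). Output: ATU

Answer: ATU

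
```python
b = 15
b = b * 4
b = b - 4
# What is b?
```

Trace:
`b = 15` → b = 15
`b = b * 4` → b = 60
`b = b - 4` → b = 56
So b = 56

Answer: 56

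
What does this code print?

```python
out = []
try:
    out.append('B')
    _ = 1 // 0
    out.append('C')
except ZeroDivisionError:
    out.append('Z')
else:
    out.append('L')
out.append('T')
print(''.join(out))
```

Execution trace: 'B' (try body) → 'Z' (except ZeroDivisionError) → 'T' (after the try/except). Output: BZT

Answer: BZT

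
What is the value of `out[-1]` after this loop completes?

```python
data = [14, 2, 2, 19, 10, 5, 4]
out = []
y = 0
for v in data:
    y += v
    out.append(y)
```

Cumulative sum ends at 56
`out` takes the values: [] → [14] → [14, 16] → [14, 16, 18] → [14, 16, 18, 37] → [14, 16, 18, 37, 47] → [14, 16, 18, 37, 47, 52] → [14, 16, 18, 37, 47, 52, 56]
So `out[-1]` = 56

Answer: 56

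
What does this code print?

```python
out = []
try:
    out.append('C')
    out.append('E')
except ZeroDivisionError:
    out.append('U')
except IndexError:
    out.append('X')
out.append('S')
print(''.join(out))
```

Execution trace: 'C' (try body) → 'E' (try body, no exception) → 'S' (after the try/except). Output: CES

Answer: CES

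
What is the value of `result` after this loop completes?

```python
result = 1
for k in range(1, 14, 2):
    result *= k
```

Product of 1, 3, 5, ... up to 13
`result` takes the values: 1 → 3 → 15 → 105 → 945 → 10395 → 135135

Answer: 135135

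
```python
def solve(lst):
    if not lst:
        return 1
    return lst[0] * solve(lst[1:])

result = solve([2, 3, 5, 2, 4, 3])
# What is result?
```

Product over [2, 3, 5, 2, 4, 3] = 2 * 3 * 5 * 2 * 4 * 3 = 720

Answer: 720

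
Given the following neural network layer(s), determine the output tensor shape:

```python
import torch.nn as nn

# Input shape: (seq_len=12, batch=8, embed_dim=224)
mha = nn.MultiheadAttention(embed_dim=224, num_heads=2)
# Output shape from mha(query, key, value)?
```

Input: (12, 8, 224) -> Output: (12, 8, 224)

Answer: (12, 8, 224)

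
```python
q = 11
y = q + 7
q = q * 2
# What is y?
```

Trace:
`q = 11` → q = 11
`y = q + 7` → y = 18
`q = q * 2` → q = 22
So y = 18

Answer: 18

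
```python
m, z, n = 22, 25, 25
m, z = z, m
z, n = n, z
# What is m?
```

Trace:
`m, z, n = 22, 25, 25` → m = 22; z = 25; n = 25
`m, z = z, m` → m = 25; z = 22
`z, n = n, z` → z = 25; n = 22
So m = 25

Answer: 25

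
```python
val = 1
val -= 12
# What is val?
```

Trace:
`val = 1` → val = 1
`val -= 12` → val = -11
So val = -11

Answer: -11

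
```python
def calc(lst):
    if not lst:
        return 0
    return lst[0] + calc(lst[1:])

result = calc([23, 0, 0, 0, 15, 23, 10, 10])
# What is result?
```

23 + 0 + 0 + 0 + 15 + 23 + 10 + 10 + 0 = 81

Answer: 81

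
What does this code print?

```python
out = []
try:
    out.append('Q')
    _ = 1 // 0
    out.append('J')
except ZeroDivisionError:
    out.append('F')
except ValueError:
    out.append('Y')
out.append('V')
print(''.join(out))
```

Execution trace: 'Q' (try body) → 'F' (except ZeroDivisionError) → 'V' (after the try/except). Output: QFV

Answer: QFV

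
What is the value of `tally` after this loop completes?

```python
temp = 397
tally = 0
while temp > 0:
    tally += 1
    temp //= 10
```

Count digits by repeated division by 10
`tally` takes the values: 0 → 1 → 2 → 3

Answer: 3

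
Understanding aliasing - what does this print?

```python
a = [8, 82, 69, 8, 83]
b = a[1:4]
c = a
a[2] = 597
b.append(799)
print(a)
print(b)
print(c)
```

Key concept: slice vs alias.
Step by step:
`a = [8, 82, 69, 8, 83]` → a = [8, 82, 69, 8, 83]
`b = a[1:4]` → b = [82, 69, 8]
`c = a` → c = [8, 82, 69, 8, 83] (same object as a)
`a[2] = 597` → a = [8, 82, 597, 8, 83] (same object as c); c = [8, 82, 597, 8, 83] (same object as a)
`b.append(799)` → b = [82, 69, 8, 799]
`print(a)` → prints [8, 82, 597, 8, 83]
`print(b)` → prints [82, 69, 8, 799]
`print(c)` → prints [8, 82, 597, 8, 83]

Answer:
[8, 82, 597, 8, 83]
[82, 69, 8, 799]
[8, 82, 597, 8, 83]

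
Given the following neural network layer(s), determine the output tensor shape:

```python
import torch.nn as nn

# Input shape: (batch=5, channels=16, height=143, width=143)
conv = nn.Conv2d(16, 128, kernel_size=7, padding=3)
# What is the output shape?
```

Input: (5, 16, 143, 143) -> Output: (5, 128, 143, 143)

Answer: (5, 128, 143, 143)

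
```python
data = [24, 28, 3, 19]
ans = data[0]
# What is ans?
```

Trace:
`data = [24, 28, 3, 19]` → data = [24, 28, 3, 19]
`ans = data[0]` → ans = 24
So ans = 24

Answer: 24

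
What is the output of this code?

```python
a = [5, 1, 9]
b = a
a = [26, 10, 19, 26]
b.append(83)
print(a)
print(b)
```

Key concept: rebinding vs mutation: a is rebound to a new list, b still points at the original.
Step by step:
`a = [5, 1, 9]` → a = [5, 1, 9]
`b = a` → b = [5, 1, 9] (same object as a)
`a = [26, 10, 19, 26]` → a = [26, 10, 19, 26]
`b.append(83)` → b = [5, 1, 9, 83]
`print(a)` → prints [26, 10, 19, 26]
`print(b)` → prints [5, 1, 9, 83]

Answer:
[26, 10, 19, 26]
[5, 1, 9, 83]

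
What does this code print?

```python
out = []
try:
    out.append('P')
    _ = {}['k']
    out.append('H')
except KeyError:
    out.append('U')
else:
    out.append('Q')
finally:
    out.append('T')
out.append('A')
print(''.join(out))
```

Execution trace: 'P' (try body) → 'U' (except KeyError) → 'T' (finally) → 'A' (after the try/except). Output: PUTA

Answer: PUTA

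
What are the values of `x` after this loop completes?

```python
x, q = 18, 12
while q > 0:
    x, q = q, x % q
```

GCD of 18 and 12
`x` takes the values: 18 → 12 → 6

Answer: 6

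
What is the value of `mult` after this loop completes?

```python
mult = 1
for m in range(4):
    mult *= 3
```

3^4 = 81
`mult` takes the values: 1 → 3 → 9 → 27 → 81

Answer: 81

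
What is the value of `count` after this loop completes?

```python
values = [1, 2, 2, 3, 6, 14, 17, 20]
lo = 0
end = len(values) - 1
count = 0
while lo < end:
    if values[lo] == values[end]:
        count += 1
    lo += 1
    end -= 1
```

Count matching pairs from ends
`count` takes the values: 0

Answer: 0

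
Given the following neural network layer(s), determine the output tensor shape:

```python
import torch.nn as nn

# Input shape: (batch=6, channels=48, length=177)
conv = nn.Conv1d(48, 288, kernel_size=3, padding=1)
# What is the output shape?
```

Input: (6, 48, 177) -> Output: (6, 288, 177)

Answer: (6, 288, 177)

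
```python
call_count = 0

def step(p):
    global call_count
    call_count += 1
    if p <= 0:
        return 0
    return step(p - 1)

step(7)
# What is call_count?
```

Linear recursion stepping by 1: 8 calls from p=7 down to ≤0.

Answer: 8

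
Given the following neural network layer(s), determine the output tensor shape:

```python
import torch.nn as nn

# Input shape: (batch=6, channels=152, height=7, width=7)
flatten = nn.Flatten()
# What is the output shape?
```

Input: (6, 152, 7, 7) -> Output: (6, 7448)

Answer: (6, 7448)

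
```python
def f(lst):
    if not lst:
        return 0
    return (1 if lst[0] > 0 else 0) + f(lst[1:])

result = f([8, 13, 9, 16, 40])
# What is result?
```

Count of positive elements in [8, 13, 9, 16, 40] = 5

Answer: 5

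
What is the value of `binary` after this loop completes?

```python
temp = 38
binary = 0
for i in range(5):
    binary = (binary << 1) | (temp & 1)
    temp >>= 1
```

Reverse lowest 5 bits of 38
`binary` takes the values: 0 → 1 → 3 → 6 → 12

Answer: 12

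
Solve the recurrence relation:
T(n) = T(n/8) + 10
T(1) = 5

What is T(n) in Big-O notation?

Each step divides n by 8 and adds 10. After log_8(n) steps we reach T(1)=5. So T(n) = 10·log_8(n) + 5 = O(log n).

Answer: O(log n)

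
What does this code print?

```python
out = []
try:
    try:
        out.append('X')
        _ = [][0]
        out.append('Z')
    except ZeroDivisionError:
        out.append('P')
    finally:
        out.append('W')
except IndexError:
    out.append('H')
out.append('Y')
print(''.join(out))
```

Execution trace: 'X' (try body) → 'W' (finally) → 'H' (outer except IndexError) → 'Y' (after the try/except). Output: XWHY

Answer: XWHY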